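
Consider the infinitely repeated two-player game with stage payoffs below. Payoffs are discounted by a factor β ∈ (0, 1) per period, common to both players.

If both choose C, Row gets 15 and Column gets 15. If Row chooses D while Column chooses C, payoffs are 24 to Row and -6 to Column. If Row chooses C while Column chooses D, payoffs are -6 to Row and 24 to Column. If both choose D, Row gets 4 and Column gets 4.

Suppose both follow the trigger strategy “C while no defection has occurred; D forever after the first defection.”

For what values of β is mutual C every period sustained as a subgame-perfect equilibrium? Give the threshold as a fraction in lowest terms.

9/20

One-period gain from deviating is 24 − 15 = 9. The loss is 15 − 4 = 11 in every subsequent period, with present value 11·β/(1−β).
Deviation is unprofitable when 11·β/(1−β) ≥ 9, i.e. β/(1−β) ≥ 9/11.
Equivalently β ≥ 9/(9+11) = 9/20.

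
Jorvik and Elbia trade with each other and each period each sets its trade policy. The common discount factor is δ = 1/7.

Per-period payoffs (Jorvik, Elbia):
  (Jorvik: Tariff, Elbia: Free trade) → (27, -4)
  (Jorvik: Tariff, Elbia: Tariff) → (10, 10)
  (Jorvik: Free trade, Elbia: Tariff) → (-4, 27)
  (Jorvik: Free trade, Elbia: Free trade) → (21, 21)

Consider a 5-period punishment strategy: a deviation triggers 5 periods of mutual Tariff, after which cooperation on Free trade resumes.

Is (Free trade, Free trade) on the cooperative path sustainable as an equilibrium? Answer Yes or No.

IC: δ+…+δ^5 ≥ (27−21)/(21−10) = 6/11.
At δ = 1/7: partial sum = 0.1667 < 0.5455. Cooperation not sustainable.

No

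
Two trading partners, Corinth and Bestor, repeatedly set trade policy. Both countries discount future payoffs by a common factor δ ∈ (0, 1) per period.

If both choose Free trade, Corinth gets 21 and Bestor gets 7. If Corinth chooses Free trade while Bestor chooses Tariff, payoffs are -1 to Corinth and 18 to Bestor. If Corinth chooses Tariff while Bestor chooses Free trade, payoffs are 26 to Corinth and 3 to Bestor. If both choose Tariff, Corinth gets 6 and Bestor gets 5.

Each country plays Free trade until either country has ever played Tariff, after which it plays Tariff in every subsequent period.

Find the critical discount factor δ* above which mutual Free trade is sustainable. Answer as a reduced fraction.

Corinth's threshold: (26−21)/(26−6) = 1/4.
Bestor's threshold: (18−7)/(18−5) = 11/13.
1/4 < 11/13, so Bestor binds and δ* = 11/13.

11/13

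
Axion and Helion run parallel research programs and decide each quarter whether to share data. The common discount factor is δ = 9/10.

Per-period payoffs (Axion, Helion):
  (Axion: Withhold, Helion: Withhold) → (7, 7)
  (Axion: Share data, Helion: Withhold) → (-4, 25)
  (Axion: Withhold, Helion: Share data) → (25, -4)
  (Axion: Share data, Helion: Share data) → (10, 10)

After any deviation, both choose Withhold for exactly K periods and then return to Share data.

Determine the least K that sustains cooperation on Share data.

Need Σ_{k=1}^{K} δ^k ≥ (25−10)/(10−7) = 5.0000 at δ = 9/10.
At K = 7 the sum is 4.6953 < 5.0000; at K = 8 it is 5.1258 ≥ 5.0000.
So the minimum punishment length is K = 8.

8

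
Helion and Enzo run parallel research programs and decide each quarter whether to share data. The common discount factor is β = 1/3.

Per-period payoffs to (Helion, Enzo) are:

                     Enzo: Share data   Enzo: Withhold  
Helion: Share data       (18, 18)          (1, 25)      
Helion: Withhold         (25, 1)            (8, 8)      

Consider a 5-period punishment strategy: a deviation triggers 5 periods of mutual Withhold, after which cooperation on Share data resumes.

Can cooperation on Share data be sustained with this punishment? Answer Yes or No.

A one-shot deviation gives 25 now, then 8 for 5 periods, then back to 18.
Gain from deviating: (25−18) today; loss: (18−8) in each of the next 5 periods.
No-deviation condition: (18−8)(β+…+β^5) ≥ 25−18, i.e. β+…+β^5 ≥ 7/10.
At β = 1/3: β+…+β^5 = 0.4979 < 0.7000.
So cooperation is not sustainable.

No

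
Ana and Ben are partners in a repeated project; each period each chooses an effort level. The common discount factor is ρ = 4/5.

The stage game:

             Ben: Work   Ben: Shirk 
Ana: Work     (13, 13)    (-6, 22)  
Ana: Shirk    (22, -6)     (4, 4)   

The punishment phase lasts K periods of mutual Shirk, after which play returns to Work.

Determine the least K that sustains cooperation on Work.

No profitable deviation requires (13−4)(ρ+…+ρ^K) ≥ 22−13, i.e. ρ+…+ρ^K ≥ 1 ≈ 1.0000.
With ρ = 4/5, the partial sums are K=1: 0.8000, K=2: 1.4400.
K = 2 is the first length at which the sum reaches 1.0000.

2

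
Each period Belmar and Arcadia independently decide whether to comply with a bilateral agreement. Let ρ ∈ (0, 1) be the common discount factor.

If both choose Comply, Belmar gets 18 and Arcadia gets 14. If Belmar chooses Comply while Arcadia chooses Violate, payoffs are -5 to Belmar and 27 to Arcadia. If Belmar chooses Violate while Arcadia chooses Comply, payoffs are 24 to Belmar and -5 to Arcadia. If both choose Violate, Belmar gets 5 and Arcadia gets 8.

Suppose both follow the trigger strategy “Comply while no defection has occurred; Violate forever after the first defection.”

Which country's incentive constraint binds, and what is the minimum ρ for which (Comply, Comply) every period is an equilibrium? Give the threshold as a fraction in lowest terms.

Arcadia; ρ ≥ 13/19

Belmar's threshold: (24−18)/(24−5) = 6/19.
Arcadia's threshold: (27−14)/(27−8) = 13/19.
6/19 < 13/19, so Arcadia binds and ρ* = 13/19.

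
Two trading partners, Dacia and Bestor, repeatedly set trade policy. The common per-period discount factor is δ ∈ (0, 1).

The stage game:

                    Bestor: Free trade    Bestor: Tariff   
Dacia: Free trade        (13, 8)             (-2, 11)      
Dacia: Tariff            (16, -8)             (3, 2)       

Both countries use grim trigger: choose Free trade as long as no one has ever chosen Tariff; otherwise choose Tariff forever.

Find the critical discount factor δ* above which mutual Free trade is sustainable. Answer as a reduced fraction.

1/3

Dacia: cooperation gives 13 each period; deviation gives 16 once then 3 forever.
  13/(1−δ) ≥ 16 + 3δ/(1−δ) ⇒ δ ≥ 3/13.
Bestor: cooperation gives 8 each period; deviation gives 11 once then 2 forever.
  δ ≥ 3/9 = 1/3.
Both must hold, so the binding constraint is Bestor's: δ ≥ 1/3.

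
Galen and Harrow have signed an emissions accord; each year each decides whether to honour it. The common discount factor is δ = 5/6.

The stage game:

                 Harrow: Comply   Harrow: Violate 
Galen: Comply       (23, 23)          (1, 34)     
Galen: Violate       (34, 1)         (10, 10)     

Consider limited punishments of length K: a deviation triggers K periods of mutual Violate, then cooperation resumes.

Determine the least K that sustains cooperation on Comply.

No profitable deviation requires (23−10)(δ+…+δ^K) ≥ 34−23, i.e. δ+…+δ^K ≥ 11/13 ≈ 0.8462.
With δ = 5/6, the partial sums are K=1: 0.8333, K=2: 1.5278.
K = 2 is the first length at which the sum reaches 0.8462.

2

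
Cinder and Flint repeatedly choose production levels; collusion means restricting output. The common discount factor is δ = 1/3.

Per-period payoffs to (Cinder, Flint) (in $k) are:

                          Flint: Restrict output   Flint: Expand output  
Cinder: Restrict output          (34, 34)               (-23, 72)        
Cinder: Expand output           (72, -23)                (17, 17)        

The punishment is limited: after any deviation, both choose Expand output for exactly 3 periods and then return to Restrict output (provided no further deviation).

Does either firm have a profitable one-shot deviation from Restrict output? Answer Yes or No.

A one-shot deviation gives 72 now, then 17 for 3 periods, then back to 34.
Gain from deviating: (72−34) today; loss: (34−17) in each of the next 3 periods.
No-deviation condition: (34−17)(δ+…+δ^3) ≥ 72−34, i.e. δ+…+δ^3 ≥ 38/17.
At δ = 1/3: δ+…+δ^3 = 0.4815 < 2.2353.
So cooperation is not sustainable.

Yes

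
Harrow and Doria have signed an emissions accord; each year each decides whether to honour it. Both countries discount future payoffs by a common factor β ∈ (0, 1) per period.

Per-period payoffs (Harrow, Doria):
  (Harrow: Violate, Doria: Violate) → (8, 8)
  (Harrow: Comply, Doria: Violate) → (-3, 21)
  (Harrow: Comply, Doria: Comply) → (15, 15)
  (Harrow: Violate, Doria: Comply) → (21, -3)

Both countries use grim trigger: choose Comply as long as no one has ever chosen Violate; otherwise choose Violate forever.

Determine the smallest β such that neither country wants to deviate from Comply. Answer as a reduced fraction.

6/13

One-period gain from deviating is 21 − 15 = 6. The loss is 15 − 8 = 7 in every subsequent period, with present value 7·β/(1−β).
Deviation is unprofitable when 7·β/(1−β) ≥ 6, i.e. β/(1−β) ≥ 6/7.
Equivalently β ≥ 6/(6+7) = 6/13.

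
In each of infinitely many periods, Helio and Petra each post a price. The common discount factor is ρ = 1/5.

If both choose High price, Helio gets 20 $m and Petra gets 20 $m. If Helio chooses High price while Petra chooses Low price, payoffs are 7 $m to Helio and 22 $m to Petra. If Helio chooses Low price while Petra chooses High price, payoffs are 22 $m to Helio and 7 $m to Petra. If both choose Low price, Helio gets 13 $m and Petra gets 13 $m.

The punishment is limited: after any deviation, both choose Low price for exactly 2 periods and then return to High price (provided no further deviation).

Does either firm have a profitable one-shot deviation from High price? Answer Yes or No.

IC: ρ+…+ρ^2 ≥ (22−20)/(20−13) = 2/7.
At ρ = 1/5: partial sum = 0.2400 < 0.2857. Cooperation not sustainable.

Yes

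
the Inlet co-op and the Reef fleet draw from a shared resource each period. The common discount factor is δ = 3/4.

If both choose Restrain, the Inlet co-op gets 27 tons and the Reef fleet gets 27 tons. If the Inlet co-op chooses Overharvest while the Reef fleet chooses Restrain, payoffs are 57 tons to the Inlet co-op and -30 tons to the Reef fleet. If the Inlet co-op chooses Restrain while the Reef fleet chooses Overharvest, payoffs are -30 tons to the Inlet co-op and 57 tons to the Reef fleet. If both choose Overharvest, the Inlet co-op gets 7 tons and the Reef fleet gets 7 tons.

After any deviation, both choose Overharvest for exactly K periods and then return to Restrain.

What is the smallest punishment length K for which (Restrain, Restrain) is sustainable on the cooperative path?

3

IC: δ(1−δ^K)/(1−δ) ≥ (57−27)/(27−7) = 3/2.
With δ = 3/4: need 1 − δ^K ≥ 3/2·(1−3/4)/(3/4), i.e. δ^K ≤ 0.5000.
Since (3/4)^2 = 0.5625 and (3/4)^3 = 0.4219, the smallest such K is 3.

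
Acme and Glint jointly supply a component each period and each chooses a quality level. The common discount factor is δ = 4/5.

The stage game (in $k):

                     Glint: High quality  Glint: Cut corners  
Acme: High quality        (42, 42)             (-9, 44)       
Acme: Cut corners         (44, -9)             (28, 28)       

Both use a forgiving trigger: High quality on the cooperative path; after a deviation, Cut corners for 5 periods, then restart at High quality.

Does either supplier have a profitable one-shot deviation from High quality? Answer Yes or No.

A one-shot deviation gives 44 now, then 28 for 5 periods, then back to 42.
Gain from deviating: (44−42) today; loss: (42−28) in each of the next 5 periods.
No-deviation condition: (42−28)(δ+…+δ^5) ≥ 44−42, i.e. δ+…+δ^5 ≥ 1/7.
At δ = 4/5: δ+…+δ^5 = 2.6893 ≥ 0.1429.
So cooperation is sustainable.

No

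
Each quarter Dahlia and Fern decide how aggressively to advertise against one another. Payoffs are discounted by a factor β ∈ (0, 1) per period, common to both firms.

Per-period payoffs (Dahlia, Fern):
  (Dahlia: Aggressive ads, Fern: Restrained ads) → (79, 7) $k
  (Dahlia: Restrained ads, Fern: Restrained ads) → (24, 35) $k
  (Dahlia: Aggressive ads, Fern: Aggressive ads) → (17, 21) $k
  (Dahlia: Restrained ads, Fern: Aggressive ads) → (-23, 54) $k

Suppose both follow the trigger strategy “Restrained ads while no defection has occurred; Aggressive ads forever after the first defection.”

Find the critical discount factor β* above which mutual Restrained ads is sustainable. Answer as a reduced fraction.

55/62

For Dahlia: deviation gain 79−24 = 55, per-period punishment loss 24−17 = 7. IC gives β ≥ 55/62.
For Fern: gain 19, loss 14 per period, so β ≥ 19/33.
The tighter constraint is Dahlia's, so cooperation needs β ≥ 55/62.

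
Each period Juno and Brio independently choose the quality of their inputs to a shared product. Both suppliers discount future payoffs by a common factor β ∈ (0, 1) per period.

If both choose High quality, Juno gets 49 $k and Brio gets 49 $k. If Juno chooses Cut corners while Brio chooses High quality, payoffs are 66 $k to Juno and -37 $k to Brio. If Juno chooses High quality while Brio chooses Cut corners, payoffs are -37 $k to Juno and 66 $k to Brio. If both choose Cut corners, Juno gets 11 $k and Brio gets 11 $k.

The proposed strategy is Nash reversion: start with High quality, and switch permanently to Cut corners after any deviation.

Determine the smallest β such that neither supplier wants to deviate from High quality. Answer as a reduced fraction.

17/55

Cooperation forever yields 49 each period: 49/(1−β).
Deviating yields 66 once, then 11 forever: 66 + 11β/(1−β).
No profitable deviation requires 49/(1−β) ≥ 66 + 11β/(1−β).
Multiplying by (1−β): 49 ≥ 66(1−β) + 11β = 66 − 55β.
So 55β ≥ 17, i.e. β ≥ 17/55.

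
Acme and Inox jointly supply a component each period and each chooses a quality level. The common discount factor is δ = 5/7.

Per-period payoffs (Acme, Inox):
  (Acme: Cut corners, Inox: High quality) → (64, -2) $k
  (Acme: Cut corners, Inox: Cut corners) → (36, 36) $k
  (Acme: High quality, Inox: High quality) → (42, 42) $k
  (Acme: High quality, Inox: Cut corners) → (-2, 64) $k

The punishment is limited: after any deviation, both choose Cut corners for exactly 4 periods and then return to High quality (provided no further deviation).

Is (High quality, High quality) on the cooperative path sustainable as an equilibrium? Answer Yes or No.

No

Comparing payoff streams over the 5 periods until play realigns: cooperate → 42(1+δ+…+δ^4); deviate → 64 + 36(δ+…+δ^4).
Cooperation is sustained iff (42−36)(δ+…+δ^4) ≥ 64−42.
δ+…+δ^4 = 5/7·(1−(5/7)^4)/(1−5/7) = 1.8492, and (64−42)/(42−36) = 3.6667.
1.8492 < 3.6667, so cooperation is not sustainable.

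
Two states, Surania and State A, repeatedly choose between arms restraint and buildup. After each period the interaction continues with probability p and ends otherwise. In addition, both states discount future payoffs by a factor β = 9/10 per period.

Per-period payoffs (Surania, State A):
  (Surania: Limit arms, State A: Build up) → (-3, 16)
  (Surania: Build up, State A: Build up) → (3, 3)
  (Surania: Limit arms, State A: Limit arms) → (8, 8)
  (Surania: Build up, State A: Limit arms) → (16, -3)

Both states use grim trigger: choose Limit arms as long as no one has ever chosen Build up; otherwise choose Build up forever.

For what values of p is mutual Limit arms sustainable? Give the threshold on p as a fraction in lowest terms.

Expected continuation weight on next period's payoff is β·p = 9/10·p, which plays the role of the discount factor.
Cooperation requires 9/10·p ≥ (16−8)/(16−3) = 8/13, hence p ≥ 80/117.

80/117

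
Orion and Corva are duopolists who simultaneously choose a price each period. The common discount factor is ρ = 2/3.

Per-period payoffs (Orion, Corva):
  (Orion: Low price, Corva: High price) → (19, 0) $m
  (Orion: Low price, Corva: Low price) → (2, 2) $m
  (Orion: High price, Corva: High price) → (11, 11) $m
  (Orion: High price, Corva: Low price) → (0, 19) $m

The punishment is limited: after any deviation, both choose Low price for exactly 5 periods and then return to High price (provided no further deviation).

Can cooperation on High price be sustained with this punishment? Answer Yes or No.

Comparing payoff streams over the 6 periods until play realigns: cooperate → 11(1+ρ+…+ρ^5); deviate → 19 + 2(ρ+…+ρ^5).
Cooperation is sustained iff (11−2)(ρ+…+ρ^5) ≥ 19−11.
ρ+…+ρ^5 = 2/3·(1−(2/3)^5)/(1−2/3) = 1.7366, and (19−11)/(11−2) = 0.8889.
1.7366 ≥ 0.8889, so cooperation is sustainable.

Yes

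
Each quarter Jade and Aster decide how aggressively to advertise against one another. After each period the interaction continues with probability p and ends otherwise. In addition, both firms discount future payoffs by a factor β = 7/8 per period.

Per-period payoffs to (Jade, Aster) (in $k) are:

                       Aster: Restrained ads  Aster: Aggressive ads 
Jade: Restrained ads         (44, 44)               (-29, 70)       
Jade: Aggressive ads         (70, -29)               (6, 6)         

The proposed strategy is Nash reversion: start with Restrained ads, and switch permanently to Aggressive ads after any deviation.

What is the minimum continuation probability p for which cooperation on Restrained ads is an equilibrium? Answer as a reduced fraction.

13/28

With continuation probability p and discount β, the effective per-period discount factor is βp.
Grim-trigger IC: βp ≥ (70−44)/(70−6) = 13/32.
So p ≥ (13/32)/(7/8) = 13/28.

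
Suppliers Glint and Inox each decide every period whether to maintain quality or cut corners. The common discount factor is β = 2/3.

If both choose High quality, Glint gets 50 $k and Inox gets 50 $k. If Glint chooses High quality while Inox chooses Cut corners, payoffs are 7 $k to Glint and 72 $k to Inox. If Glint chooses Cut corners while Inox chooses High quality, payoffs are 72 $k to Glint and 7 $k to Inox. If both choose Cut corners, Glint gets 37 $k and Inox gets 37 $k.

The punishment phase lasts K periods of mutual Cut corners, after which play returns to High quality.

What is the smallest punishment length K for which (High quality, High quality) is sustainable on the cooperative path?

Need Σ_{k=1}^{K} β^k ≥ (72−50)/(50−37) = 1.6923 at β = 2/3.
At K = 4 the sum is 1.6049 < 1.6923; at K = 5 it is 1.7366 ≥ 1.6923.
So the minimum punishment length is K = 5.

5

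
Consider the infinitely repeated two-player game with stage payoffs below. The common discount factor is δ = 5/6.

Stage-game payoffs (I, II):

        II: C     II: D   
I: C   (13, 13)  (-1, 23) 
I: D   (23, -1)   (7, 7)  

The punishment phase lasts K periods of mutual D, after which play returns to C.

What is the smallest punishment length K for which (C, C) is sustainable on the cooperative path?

3

IC: δ(1−δ^K)/(1−δ) ≥ (23−13)/(13−7) = 5/3.
With δ = 5/6: need 1 − δ^K ≥ 5/3·(1−5/6)/(5/6), i.e. δ^K ≤ 0.6667.
Since (5/6)^2 = 0.6944 and (5/6)^3 = 0.5787, the smallest such K is 3.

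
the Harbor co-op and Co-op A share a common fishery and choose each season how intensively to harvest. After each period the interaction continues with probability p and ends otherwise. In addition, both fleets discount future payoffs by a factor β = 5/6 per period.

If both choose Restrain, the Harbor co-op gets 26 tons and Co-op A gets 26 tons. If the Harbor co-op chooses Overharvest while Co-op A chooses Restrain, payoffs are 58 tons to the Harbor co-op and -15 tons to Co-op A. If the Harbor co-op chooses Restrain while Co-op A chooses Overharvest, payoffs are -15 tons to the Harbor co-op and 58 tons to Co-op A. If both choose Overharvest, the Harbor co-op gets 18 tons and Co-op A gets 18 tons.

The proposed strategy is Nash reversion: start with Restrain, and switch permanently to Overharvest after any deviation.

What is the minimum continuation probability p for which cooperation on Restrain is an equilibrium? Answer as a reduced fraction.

24/25

With continuation probability p and discount β, the effective per-period discount factor is βp.
Grim-trigger IC: βp ≥ (58−26)/(58−18) = 4/5.
So p ≥ (4/5)/(5/6) = 24/25.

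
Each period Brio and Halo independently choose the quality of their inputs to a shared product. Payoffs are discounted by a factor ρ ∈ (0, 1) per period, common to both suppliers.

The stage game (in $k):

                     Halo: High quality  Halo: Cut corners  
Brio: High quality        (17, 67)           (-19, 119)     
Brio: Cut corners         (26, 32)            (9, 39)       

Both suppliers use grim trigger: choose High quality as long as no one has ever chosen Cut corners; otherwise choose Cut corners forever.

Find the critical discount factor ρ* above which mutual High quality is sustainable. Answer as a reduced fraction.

13/20

For Brio: deviation gain 26−17 = 9, per-period punishment loss 17−9 = 8. IC gives ρ ≥ 9/17.
For Halo: gain 52, loss 28 per period, so ρ ≥ 52/80 = 13/20.
The tighter constraint is Halo's, so cooperation needs ρ ≥ 13/20.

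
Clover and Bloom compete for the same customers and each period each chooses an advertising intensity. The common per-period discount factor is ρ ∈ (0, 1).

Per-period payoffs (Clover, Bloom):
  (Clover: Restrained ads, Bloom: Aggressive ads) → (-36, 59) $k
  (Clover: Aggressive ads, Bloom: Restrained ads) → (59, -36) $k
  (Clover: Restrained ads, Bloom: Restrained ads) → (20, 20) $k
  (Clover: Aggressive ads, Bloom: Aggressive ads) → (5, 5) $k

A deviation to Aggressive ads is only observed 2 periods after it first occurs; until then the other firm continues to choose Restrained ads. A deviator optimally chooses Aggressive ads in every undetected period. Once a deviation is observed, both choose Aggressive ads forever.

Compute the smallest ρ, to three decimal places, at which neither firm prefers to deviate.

Deviating for the 2 undetected periods gains 59−20 = 39 per period over cooperation, then loses 20−5 = 15 per period forever once punishment starts.
Gain: 39(1 + ρ + … + ρ^1); loss: 15·ρ^2/(1−ρ).
No profitable deviation ⇔ 39(1−ρ^2) ≤ 15·ρ^2, i.e. ρ^2 ≥ 39/(39+15) = 13/18.
Hence ρ ≥ (13/18)^(1/2) ≈ 0.850.

0.850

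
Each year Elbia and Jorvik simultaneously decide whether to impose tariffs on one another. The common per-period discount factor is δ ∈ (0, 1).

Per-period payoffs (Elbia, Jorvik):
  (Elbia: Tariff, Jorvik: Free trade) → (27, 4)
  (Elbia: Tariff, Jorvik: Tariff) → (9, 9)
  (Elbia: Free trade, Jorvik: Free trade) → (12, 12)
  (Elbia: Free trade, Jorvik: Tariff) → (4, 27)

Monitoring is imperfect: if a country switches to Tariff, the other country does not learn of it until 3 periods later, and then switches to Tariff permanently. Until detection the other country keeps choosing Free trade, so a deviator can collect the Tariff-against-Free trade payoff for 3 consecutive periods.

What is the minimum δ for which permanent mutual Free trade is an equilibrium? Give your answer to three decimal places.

A deviator earns 27 for 3 periods, then 9 forever; cooperating earns 12 forever. Multiplying the IC by (1−δ):
12 ≥ 27(1−δ^3) + 9δ^3, so 18·δ^3 ≥ 15 and δ^3 ≥ 5/6.
δ ≥ (5/6)^(1/3) ≈ 0.941.

0.941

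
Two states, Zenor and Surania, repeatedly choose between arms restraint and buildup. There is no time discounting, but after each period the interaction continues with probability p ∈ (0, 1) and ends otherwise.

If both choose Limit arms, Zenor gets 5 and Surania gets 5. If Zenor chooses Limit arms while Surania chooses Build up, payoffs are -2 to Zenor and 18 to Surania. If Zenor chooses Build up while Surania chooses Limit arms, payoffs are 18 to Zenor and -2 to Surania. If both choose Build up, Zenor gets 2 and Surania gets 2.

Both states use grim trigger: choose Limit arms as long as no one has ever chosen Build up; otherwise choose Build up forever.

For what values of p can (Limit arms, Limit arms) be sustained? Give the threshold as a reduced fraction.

13/16

With no time discounting, the continuation probability p plays the role of the discount factor.
Grim-trigger IC: 5/(1−p) ≥ 18 + 2p/(1−p) ⇒ p ≥ (18−5)/(18−2) = 13/16.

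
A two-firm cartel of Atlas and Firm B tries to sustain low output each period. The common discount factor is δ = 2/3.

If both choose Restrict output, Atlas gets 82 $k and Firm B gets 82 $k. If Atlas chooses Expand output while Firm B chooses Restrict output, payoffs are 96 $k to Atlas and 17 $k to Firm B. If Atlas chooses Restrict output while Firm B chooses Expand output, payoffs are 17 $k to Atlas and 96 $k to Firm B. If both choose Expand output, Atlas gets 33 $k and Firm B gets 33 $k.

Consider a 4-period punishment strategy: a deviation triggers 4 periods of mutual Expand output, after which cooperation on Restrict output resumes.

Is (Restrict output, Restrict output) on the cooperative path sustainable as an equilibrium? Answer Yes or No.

Yes

Comparing payoff streams over the 5 periods until play realigns: cooperate → 82(1+δ+…+δ^4); deviate → 96 + 33(δ+…+δ^4).
Cooperation is sustained iff (82−33)(δ+…+δ^4) ≥ 96−82.
δ+…+δ^4 = 2/3·(1−(2/3)^4)/(1−2/3) = 1.6049, and (96−82)/(82−33) = 0.2857.
1.6049 ≥ 0.2857, so cooperation is sustainable.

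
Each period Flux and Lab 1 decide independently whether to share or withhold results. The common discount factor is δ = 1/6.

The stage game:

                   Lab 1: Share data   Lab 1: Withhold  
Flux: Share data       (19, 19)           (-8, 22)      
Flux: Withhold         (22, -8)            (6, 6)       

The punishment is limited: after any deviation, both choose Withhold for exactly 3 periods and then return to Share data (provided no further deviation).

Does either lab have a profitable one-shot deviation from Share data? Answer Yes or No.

IC: δ+…+δ^3 ≥ (22−19)/(19−6) = 3/13.
At δ = 1/6: partial sum = 0.1991 < 0.2308. Cooperation not sustainable.

Yes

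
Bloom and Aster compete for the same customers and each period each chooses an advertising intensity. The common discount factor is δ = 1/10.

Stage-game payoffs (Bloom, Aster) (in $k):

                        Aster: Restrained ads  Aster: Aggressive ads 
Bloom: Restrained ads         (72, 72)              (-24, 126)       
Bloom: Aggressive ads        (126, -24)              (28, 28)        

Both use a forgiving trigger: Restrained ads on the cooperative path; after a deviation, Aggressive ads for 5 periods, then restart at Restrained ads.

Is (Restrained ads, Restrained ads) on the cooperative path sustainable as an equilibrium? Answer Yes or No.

IC: δ+…+δ^5 ≥ (126−72)/(72−28) = 27/22.
At δ = 1/10: partial sum = 0.1111 < 1.2273. Cooperation not sustainable.

No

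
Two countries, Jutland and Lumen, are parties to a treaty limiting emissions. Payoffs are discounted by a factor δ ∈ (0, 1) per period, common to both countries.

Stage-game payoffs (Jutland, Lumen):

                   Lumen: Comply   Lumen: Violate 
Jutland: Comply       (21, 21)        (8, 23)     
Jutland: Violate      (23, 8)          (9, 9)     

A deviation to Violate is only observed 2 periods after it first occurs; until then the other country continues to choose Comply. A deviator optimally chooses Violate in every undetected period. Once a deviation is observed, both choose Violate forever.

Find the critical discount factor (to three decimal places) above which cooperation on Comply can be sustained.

Deviating for the 2 undetected periods gains 23−21 = 2 per period over cooperation, then loses 21−9 = 12 per period forever once punishment starts.
Gain: 2(1 + δ + … + δ^1); loss: 12·δ^2/(1−δ).
No profitable deviation ⇔ 2(1−δ^2) ≤ 12·δ^2, i.e. δ^2 ≥ 2/(2+12) = 1/7.
Hence δ ≥ (1/7)^(1/2) ≈ 0.378.

0.378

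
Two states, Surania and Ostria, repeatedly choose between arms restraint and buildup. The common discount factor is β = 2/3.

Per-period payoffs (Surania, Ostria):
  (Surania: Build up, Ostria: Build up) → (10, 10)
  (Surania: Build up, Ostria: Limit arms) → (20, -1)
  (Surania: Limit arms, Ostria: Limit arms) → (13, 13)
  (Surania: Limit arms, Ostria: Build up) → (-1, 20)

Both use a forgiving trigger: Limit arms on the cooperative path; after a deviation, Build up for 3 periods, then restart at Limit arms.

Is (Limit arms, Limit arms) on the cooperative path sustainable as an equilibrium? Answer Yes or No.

IC: β+…+β^3 ≥ (20−13)/(13−10) = 7/3.
At β = 2/3: partial sum = 1.4074 < 2.3333. Cooperation not sustainable.

No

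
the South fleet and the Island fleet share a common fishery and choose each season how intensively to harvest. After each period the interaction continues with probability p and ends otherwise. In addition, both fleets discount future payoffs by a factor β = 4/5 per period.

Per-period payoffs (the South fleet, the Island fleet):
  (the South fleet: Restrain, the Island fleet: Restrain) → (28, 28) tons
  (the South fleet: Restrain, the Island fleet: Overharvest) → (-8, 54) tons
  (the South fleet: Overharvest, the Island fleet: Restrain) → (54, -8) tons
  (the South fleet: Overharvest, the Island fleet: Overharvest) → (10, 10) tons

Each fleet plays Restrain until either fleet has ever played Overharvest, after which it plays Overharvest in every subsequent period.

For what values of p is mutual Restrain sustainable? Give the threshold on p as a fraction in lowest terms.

65/88

With continuation probability p and discount β, the effective per-period discount factor is βp.
Grim-trigger IC: βp ≥ (54−28)/(54−10) = 13/22.
So p ≥ (13/22)/(4/5) = 65/88.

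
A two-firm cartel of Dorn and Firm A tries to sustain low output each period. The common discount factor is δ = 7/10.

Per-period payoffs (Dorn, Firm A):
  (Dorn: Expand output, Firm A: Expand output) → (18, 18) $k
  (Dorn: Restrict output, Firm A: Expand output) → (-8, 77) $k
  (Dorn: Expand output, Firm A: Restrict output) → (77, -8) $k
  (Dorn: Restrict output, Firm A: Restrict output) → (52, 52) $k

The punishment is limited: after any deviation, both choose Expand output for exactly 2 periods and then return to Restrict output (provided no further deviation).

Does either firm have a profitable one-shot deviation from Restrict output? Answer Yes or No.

A one-shot deviation gives 77 now, then 18 for 2 periods, then back to 52.
Gain from deviating: (77−52) today; loss: (52−18) in each of the next 2 periods.
No-deviation condition: (52−18)(δ+…+δ^2) ≥ 77−52, i.e. δ+…+δ^2 ≥ 25/34.
At δ = 7/10: δ+…+δ^2 = 1.1900 ≥ 0.7353.
So cooperation is sustainable.

No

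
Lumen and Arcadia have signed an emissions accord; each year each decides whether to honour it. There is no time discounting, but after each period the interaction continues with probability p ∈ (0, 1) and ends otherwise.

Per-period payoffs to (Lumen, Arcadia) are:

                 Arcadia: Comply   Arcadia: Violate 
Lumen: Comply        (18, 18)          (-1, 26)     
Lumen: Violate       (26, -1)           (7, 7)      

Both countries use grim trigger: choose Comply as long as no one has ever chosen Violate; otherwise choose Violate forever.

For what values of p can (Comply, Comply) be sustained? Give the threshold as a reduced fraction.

Expected cooperation value is 18 + p·18 + p²·18 + … = 18/(1−p); deviation gives 26 + p·7/(1−p).
18 ≥ 26(1−p) + 7p ⇒ 19p ≥ 8 ⇒ p ≥ 8/19.

8/19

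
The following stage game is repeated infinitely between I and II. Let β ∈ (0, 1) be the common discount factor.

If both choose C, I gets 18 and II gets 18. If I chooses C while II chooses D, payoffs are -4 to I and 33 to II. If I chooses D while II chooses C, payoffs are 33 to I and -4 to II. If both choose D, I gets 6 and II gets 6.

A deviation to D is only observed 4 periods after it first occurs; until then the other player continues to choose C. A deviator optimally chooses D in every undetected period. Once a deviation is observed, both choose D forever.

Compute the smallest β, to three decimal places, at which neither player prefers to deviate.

0.863

A deviator earns 33 for 4 periods, then 6 forever; cooperating earns 18 forever. Multiplying the IC by (1−β):
18 ≥ 33(1−β^4) + 6β^4, so 27·β^4 ≥ 15 and β^4 ≥ 5/9.
β ≥ (5/9)^(1/4) ≈ 0.863.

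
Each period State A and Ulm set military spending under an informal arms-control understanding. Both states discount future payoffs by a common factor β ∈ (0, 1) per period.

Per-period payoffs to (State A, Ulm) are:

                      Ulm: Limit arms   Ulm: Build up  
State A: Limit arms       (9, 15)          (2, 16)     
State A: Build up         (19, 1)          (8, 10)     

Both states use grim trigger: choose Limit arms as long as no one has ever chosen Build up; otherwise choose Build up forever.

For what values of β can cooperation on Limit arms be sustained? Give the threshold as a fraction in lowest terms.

For State A: deviation gain 19−9 = 10, per-period punishment loss 9−8 = 1. IC gives β ≥ 10/11.
For Ulm: gain 1, loss 5 per period, so β ≥ 1/6.
The tighter constraint is State A's, so cooperation needs β ≥ 10/11.

10/11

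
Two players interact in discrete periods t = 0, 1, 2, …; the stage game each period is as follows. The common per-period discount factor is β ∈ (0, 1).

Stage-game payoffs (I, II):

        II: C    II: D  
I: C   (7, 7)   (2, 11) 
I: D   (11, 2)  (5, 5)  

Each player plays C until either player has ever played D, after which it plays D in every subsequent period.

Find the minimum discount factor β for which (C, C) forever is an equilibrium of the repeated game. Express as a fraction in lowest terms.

7/(1−β) ≥ 11 + 5β/(1−β)
7 ≥ 11 − 6β
β ≥ 4/6 = 2/3.

2/3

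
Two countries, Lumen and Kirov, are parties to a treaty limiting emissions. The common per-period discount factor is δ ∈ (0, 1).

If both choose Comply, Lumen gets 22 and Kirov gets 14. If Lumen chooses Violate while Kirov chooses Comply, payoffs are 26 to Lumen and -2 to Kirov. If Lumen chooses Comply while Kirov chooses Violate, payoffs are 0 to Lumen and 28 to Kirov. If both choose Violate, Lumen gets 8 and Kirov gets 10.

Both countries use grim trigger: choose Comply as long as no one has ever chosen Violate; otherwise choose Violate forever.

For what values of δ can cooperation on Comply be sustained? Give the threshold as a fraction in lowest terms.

7/9

Lumen: cooperation gives 22 each period; deviation gives 26 once then 8 forever.
  22/(1−δ) ≥ 26 + 8δ/(1−δ) ⇒ δ ≥ 4/18 = 2/9.
Kirov: cooperation gives 14 each period; deviation gives 28 once then 10 forever.
  δ ≥ 14/18 = 7/9.
Both must hold, so the binding constraint is Kirov's: δ ≥ 7/9.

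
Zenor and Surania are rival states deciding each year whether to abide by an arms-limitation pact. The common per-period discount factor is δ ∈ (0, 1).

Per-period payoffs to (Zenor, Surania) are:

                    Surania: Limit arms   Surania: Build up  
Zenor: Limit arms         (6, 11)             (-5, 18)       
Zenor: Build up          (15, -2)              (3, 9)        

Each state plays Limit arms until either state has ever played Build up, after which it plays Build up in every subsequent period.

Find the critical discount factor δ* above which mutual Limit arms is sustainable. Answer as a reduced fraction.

7/9

Zenor: cooperation gives 6 each period; deviation gives 15 once then 3 forever.
  6/(1−δ) ≥ 15 + 3δ/(1−δ) ⇒ δ ≥ 9/12 = 3/4.
Surania: cooperation gives 11 each period; deviation gives 18 once then 9 forever.
  δ ≥ 7/9.
Both must hold, so the binding constraint is Surania's: δ ≥ 7/9.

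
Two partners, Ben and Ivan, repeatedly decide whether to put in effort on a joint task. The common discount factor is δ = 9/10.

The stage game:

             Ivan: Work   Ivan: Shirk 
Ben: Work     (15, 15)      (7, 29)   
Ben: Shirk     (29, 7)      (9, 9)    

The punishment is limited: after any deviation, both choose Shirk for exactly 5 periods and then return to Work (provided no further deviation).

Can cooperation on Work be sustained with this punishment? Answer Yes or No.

IC: δ+…+δ^5 ≥ (29−15)/(15−9) = 7/3.
At δ = 9/10: partial sum = 3.6856 ≥ 2.3333. Cooperation sustainable.

Yes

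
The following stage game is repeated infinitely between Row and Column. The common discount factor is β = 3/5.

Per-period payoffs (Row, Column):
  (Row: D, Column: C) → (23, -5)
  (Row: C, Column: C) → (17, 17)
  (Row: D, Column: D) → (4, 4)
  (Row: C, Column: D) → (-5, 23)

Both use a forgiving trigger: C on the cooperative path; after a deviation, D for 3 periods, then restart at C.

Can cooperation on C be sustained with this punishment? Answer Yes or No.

Yes

Comparing payoff streams over the 4 periods until play realigns: cooperate → 17(1+β+…+β^3); deviate → 23 + 4(β+…+β^3).
Cooperation is sustained iff (17−4)(β+…+β^3) ≥ 23−17.
β+…+β^3 = 3/5·(1−(3/5)^3)/(1−3/5) = 1.1760, and (23−17)/(17−4) = 0.4615.
1.1760 ≥ 0.4615, so cooperation is sustainable.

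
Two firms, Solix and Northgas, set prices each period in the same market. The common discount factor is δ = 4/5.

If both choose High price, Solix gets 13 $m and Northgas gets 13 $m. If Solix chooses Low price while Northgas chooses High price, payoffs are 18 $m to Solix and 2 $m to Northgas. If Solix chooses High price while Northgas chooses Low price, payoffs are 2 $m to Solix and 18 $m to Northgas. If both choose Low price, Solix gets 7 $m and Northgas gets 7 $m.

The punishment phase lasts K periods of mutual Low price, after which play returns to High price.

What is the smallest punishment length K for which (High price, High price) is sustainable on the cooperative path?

2

IC: δ(1−δ^K)/(1−δ) ≥ (18−13)/(13−7) = 5/6.
With δ = 4/5: need 1 − δ^K ≥ 5/6·(1−4/5)/(4/5), i.e. δ^K ≤ 0.7917.
Since (4/5)^1 = 0.8000 and (4/5)^2 = 0.6400, the smallest such K is 2.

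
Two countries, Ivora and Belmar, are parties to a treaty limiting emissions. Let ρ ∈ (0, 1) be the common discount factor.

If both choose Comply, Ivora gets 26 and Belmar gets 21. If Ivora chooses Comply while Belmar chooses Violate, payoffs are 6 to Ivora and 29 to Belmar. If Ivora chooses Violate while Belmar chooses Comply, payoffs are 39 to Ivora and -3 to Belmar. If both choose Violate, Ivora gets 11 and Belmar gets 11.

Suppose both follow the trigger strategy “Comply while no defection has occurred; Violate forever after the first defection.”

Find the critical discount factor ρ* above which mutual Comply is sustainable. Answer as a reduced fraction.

Ivora's threshold: (39−26)/(39−11) = 13/28.
Belmar's threshold: (29−21)/(29−11) = 4/9.
13/28 > 4/9, so Ivora binds and ρ* = 13/28.

13/28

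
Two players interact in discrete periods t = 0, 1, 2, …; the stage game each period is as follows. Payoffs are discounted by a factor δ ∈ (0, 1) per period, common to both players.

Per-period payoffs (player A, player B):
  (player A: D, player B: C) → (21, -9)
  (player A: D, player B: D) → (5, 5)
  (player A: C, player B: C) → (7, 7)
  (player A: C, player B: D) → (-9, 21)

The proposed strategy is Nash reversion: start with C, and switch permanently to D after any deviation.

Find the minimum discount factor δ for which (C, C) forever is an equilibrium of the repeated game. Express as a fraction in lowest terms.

7/8

One-period gain from deviating is 21 − 7 = 14. The loss is 7 − 5 = 2 in every subsequent period, with present value 2·δ/(1−δ).
Deviation is unprofitable when 2·δ/(1−δ) ≥ 14, i.e. δ/(1−δ) ≥ 7.
Equivalently δ ≥ 14/(14+2) = 7/8.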